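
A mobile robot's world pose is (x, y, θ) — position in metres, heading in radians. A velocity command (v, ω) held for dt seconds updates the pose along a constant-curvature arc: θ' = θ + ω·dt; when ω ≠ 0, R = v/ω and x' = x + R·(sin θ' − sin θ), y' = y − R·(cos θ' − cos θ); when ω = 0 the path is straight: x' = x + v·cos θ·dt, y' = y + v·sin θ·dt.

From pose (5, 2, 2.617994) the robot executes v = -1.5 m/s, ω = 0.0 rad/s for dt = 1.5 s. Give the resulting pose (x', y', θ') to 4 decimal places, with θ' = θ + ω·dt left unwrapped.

θ' = 2.6180 + 0.0·1.5 = 2.6180
ω = 0 → straight: x' = 5 + -1.5·cos(2.6180)·1.5 = 6.9486
y' = 2 + -1.5·sin(2.6180)·1.5 = 0.8750

(6.9486, 0.8750, 2.6180)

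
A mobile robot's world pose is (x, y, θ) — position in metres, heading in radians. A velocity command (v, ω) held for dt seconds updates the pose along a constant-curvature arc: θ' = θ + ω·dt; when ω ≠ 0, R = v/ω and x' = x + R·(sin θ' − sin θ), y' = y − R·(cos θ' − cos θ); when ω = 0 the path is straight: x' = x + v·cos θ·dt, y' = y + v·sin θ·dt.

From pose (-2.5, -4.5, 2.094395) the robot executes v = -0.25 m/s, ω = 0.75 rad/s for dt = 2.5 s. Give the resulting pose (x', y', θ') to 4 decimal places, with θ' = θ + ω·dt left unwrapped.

θ' = 2.0944 + 0.75·2.5 = 3.9694
R = v/ω = -0.25/0.75 = -0.3333
x' = -2.5 + -0.3333·(sin 3.9694 − sin 2.0944) = -1.9658
y' = -4.5 − -0.3333·(cos 3.9694 − cos 2.0944) = -4.5588

(-1.9658, -4.5588, 3.9694)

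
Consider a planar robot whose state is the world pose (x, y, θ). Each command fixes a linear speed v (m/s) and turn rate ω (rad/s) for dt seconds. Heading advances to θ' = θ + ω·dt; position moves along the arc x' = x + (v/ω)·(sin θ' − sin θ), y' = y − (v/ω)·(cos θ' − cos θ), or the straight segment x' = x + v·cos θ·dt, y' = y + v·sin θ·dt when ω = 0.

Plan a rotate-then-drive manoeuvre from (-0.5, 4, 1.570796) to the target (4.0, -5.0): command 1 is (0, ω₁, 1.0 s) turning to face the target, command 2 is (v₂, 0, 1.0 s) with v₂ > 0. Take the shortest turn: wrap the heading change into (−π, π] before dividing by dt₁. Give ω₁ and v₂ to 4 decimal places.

ω₁ = -2.6779, v₂ = 10.0623

heading to target = atan2(-5−4, 4−-0.5) = -1.1071
Δθ = wrap(-1.1071 − 1.5708) = -2.6779; ω₁ = Δθ/dt₁ = -2.6779
distance = √((4−-0.5)² + (-5−4)²) = 10.0623; v₂ = distance/dt₂ = 10.0623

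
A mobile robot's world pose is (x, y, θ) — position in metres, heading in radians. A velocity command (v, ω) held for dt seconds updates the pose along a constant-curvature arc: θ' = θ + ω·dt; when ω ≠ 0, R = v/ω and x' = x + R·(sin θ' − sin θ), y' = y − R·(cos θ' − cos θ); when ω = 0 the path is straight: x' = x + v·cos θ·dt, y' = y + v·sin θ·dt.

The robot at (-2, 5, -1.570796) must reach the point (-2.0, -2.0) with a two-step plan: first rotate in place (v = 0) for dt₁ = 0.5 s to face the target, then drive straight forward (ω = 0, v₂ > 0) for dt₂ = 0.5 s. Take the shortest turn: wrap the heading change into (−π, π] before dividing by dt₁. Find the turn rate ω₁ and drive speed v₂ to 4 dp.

heading to target = atan2(-2−5, -2−-2) = -1.5708
Δθ = wrap(-1.5708 − -1.5708) = 0.0000; ω₁ = Δθ/dt₁ = 0.0000
distance = √((-2−-2)² + (-2−5)²) = 7.0000; v₂ = distance/dt₂ = 14.0000

ω₁ = 0.0000, v₂ = 14.0000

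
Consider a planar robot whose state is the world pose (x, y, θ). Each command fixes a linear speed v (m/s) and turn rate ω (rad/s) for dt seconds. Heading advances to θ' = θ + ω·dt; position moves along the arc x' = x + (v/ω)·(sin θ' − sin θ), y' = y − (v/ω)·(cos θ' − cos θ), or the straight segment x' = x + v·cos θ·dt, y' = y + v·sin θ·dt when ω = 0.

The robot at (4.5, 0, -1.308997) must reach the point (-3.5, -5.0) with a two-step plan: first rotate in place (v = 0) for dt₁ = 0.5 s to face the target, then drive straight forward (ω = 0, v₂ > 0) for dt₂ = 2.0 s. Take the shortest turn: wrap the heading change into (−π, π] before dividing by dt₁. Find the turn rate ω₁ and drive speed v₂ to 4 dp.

heading to target = atan2(-5−0, -3.5−4.5) = -2.5830
Δθ = wrap(-2.5830 − -1.3090) = -1.2740; ω₁ = Δθ/dt₁ = -2.5480
distance = √((-3.5−4.5)² + (-5−0)²) = 9.4340; v₂ = distance/dt₂ = 4.7170

ω₁ = -2.5480, v₂ = 4.7170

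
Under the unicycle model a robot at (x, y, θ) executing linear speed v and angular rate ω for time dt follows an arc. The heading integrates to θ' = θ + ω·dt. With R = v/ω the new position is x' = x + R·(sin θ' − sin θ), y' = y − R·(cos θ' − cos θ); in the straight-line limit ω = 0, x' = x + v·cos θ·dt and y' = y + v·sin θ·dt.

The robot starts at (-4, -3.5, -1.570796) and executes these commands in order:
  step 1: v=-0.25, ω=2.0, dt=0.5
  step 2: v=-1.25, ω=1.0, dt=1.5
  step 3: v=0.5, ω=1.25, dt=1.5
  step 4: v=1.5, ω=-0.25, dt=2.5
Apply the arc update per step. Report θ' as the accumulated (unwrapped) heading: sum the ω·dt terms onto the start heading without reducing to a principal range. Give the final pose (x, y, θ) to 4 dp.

(-8.8595, -0.8494, 2.1792)

step 1: θ'=-0.5708 (R=-0.1250) → pose (-4.0575, -3.3948, -0.5708)
step 2: θ'=0.9292 (R=-1.2500) → pose (-5.7343, -3.6986, 0.9292)
step 3: θ'=2.8042 (R=0.4000) → pose (-5.9223, -3.0817, 2.8042)
step 4: θ'=2.1792 (R=-6.0000) → pose (-8.8595, -0.8494, 2.1792)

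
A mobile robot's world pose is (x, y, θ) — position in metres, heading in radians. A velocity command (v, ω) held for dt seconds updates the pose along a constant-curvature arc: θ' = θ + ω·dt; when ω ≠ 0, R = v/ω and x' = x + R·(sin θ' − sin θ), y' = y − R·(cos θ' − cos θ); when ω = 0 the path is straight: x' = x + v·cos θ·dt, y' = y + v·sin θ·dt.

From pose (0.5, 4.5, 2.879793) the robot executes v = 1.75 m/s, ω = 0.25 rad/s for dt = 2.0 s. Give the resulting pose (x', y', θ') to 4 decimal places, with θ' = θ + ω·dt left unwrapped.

θ' = 2.8798 + 0.25·2.0 = 3.3798
R = v/ω = 1.75/0.25 = 7.0000
x' = 0.5 + 7.0000·(sin 3.3798 − sin 2.8798) = -2.9634
y' = 4.5 − 7.0000·(cos 3.3798 − cos 2.8798) = 4.5409

(-2.9634, 4.5409, 3.3798)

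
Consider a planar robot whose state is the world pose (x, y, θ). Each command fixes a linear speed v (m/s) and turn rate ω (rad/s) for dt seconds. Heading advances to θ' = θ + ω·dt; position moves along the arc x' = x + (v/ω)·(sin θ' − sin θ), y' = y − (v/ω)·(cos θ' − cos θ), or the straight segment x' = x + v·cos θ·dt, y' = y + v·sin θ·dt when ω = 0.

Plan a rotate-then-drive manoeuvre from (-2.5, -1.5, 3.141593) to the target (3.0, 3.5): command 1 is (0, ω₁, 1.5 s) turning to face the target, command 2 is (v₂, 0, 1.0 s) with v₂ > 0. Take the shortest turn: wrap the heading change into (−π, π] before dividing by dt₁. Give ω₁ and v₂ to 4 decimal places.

ω₁ = -1.6025, v₂ = 7.4330

heading to target = atan2(3.5−-1.5, 3−-2.5) = 0.7378
Δθ = wrap(0.7378 − 3.1416) = -2.4038; ω₁ = Δθ/dt₁ = -1.6025
distance = √((3−-2.5)² + (3.5−-1.5)²) = 7.4330; v₂ = distance/dt₂ = 7.4330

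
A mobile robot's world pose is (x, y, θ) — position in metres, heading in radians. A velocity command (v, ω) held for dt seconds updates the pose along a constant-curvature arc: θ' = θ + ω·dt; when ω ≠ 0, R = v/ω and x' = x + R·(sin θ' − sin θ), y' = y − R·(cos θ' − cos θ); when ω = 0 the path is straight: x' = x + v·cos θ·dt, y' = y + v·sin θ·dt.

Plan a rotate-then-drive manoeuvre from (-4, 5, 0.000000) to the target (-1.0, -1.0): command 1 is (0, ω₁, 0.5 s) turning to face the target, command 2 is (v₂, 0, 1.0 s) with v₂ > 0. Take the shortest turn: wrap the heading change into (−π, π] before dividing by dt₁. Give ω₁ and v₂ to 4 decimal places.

ω₁ = -2.2143, v₂ = 6.7082

heading to target = atan2(-1−5, -1−-4) = -1.1071
Δθ = wrap(-1.1071 − 0.0000) = -1.1071; ω₁ = Δθ/dt₁ = -2.2143
distance = √((-1−-4)² + (-1−5)²) = 6.7082; v₂ = distance/dt₂ = 6.7082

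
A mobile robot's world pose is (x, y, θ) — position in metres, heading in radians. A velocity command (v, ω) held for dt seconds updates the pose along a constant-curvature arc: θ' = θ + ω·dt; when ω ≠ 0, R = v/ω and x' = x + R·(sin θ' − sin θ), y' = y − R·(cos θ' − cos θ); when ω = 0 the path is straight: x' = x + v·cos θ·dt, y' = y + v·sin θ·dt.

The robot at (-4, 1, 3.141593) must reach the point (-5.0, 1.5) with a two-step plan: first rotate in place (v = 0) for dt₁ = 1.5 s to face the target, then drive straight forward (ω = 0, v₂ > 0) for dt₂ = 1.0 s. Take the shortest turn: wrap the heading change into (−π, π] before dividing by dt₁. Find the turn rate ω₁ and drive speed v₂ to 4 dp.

heading to target = atan2(1.5−1, -5−-4) = 2.6779
Δθ = wrap(2.6779 − 3.1416) = -0.4636; ω₁ = Δθ/dt₁ = -0.3091
distance = √((-5−-4)² + (1.5−1)²) = 1.1180; v₂ = distance/dt₂ = 1.1180

ω₁ = -0.3091, v₂ = 1.1180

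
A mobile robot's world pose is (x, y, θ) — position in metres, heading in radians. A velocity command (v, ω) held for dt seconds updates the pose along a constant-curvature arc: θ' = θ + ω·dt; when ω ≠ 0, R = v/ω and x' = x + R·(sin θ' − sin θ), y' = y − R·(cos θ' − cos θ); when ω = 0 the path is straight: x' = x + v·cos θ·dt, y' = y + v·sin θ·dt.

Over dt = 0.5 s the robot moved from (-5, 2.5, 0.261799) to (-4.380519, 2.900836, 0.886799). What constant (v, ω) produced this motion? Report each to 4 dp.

v = 1.5000, ω = 1.2500

Δθ = 0.886799 − 0.261799 = 0.625000
ω = Δθ/dt = 0.625000/0.5 = 1.2500
R = Δx/(sin θ' − sin θ) = 1.2000
v = R·ω = 1.2000·1.2500 = 1.5000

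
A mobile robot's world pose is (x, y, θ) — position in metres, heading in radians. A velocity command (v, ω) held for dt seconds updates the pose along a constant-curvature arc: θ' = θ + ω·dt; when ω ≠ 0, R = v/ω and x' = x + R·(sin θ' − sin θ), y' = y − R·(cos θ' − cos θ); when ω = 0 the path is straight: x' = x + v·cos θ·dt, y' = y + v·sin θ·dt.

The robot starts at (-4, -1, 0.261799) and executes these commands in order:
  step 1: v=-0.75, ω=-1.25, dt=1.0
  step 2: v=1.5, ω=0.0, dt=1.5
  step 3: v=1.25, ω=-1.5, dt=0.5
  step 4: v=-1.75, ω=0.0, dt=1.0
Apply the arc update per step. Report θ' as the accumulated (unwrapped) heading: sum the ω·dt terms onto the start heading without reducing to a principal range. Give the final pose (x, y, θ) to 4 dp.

(-3.0010, -1.5012, -1.7382)

step 1: θ'=-0.9882 (R=0.6000) → pose (-4.6563, -0.7506, -0.9882)
step 2: θ'=-0.9882 (straight) → pose (-3.4184, -2.6294, -0.9882)
step 3: θ'=-1.7382 (R=-0.8333) → pose (-3.2926, -3.2267, -1.7382)
step 4: θ'=-1.7382 (straight) → pose (-3.0010, -1.5012, -1.7382)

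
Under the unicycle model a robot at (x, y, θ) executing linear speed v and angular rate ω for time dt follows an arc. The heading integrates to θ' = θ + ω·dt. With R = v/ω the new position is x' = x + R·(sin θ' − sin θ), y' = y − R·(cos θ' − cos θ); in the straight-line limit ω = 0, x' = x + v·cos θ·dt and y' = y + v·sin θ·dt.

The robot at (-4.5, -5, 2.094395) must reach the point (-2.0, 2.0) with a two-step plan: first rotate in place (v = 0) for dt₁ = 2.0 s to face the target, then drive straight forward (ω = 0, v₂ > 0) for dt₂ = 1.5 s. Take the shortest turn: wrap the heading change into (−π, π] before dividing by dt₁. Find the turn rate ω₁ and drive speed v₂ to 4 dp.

ω₁ = -0.4333, v₂ = 4.9554

heading to target = atan2(2−-5, -2−-4.5) = 1.2278
Δθ = wrap(1.2278 − 2.0944) = -0.8666; ω₁ = Δθ/dt₁ = -0.4333
distance = √((-2−-4.5)² + (2−-5)²) = 7.4330; v₂ = distance/dt₂ = 4.9554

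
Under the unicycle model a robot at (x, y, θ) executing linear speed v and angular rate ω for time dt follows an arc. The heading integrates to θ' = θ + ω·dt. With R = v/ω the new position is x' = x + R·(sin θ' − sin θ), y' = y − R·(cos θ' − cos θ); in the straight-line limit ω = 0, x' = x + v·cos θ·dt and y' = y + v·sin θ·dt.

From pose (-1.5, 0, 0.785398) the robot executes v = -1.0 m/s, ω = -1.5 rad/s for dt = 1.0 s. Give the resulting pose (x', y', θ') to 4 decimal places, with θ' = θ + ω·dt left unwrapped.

(-2.4083, -0.0322, -0.7146)

θ' = 0.7854 + -1.5·1.0 = -0.7146
R = v/ω = -1.0/-1.5 = 0.6667
x' = -1.5 + 0.6667·(sin -0.7146 − sin 0.7854) = -2.4083
y' = 0 − 0.6667·(cos -0.7146 − cos 0.7854) = -0.0322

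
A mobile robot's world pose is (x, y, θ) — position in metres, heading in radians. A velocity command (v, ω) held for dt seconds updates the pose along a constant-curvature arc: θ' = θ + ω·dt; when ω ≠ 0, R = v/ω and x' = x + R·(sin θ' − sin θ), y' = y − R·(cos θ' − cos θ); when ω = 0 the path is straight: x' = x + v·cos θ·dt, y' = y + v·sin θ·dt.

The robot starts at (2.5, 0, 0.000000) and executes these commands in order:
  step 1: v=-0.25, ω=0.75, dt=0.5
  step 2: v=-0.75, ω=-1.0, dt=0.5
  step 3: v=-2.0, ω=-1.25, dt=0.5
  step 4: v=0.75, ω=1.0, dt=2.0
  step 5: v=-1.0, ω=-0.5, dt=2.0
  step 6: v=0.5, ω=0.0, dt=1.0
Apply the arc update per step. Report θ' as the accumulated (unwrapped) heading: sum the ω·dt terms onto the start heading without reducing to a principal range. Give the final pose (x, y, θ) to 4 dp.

step 1: θ'=0.3750 (R=-0.3333) → pose (2.3779, -0.0232, 0.3750)
step 2: θ'=-0.1250 (R=0.7500) → pose (2.0097, -0.0694, -0.1250)
step 3: θ'=-0.7500 (R=1.6000) → pose (1.1186, 0.3474, -0.7500)
step 4: θ'=1.2500 (R=0.7500) → pose (2.3415, 0.6597, 1.2500)
step 5: θ'=0.2500 (R=2.0000) → pose (0.9384, -0.6475, 0.2500)
step 6: θ'=0.2500 (straight) → pose (1.4228, -0.5238, 0.2500)

(1.4228, -0.5238, 0.2500)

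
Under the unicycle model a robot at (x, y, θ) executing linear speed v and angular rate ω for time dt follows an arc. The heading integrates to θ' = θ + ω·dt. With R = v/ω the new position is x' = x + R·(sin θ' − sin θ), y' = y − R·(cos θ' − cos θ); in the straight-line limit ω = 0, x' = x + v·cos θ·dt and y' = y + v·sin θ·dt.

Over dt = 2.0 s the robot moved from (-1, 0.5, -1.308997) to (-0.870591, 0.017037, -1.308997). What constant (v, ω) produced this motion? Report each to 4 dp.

Δθ = -1.308997 − -1.308997 = 0.000000
ω = Δθ/dt = 0.000000/2.0 = 0.0000
ω = 0 → v = (Δx·cos θ + Δy·sin θ)/dt = 0.2500

v = 0.2500, ω = 0.0000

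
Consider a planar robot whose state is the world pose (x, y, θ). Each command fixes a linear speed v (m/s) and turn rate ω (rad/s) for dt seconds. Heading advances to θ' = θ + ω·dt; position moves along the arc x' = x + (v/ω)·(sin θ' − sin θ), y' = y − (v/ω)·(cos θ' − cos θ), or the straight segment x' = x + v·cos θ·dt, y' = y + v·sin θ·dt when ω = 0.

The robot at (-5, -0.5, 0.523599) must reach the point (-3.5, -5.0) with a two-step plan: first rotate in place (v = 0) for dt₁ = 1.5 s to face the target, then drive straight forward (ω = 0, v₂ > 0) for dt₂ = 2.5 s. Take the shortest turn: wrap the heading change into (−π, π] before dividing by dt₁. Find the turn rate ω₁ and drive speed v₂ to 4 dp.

heading to target = atan2(-5−-0.5, -3.5−-5) = -1.2490
Δθ = wrap(-1.2490 − 0.5236) = -1.7726; ω₁ = Δθ/dt₁ = -1.1818
distance = √((-3.5−-5)² + (-5−-0.5)²) = 4.7434; v₂ = distance/dt₂ = 1.8974

ω₁ = -1.1818, v₂ = 1.8974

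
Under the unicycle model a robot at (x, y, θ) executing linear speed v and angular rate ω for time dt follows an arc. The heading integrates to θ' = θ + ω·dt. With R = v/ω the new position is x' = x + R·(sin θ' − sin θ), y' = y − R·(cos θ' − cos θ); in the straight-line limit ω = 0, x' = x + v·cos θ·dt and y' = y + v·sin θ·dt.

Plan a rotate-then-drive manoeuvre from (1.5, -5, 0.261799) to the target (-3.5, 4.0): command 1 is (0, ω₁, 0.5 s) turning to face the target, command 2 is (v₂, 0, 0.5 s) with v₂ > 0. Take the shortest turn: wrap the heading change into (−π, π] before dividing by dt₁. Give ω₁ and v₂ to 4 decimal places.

ω₁ = 3.6322, v₂ = 20.5913

heading to target = atan2(4−-5, -3.5−1.5) = 2.0779
Δθ = wrap(2.0779 − 0.2618) = 1.8161; ω₁ = Δθ/dt₁ = 3.6322
distance = √((-3.5−1.5)² + (4−-5)²) = 10.2956; v₂ = distance/dt₂ = 20.5913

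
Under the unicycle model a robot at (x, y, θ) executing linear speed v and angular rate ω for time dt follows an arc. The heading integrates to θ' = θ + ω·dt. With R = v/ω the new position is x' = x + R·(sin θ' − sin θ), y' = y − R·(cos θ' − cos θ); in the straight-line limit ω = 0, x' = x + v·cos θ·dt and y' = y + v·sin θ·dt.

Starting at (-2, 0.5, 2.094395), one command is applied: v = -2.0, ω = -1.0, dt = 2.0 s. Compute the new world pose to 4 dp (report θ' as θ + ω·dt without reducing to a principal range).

θ' = 2.0944 + -1.0·2.0 = 0.0944
R = v/ω = -2.0/-1.0 = 2.0000
x' = -2 + 2.0000·(sin 0.0944 − sin 2.0944) = -3.5435
y' = 0.5 − 2.0000·(cos 0.0944 − cos 2.0944) = -2.4911

(-3.5435, -2.4911, 0.0944)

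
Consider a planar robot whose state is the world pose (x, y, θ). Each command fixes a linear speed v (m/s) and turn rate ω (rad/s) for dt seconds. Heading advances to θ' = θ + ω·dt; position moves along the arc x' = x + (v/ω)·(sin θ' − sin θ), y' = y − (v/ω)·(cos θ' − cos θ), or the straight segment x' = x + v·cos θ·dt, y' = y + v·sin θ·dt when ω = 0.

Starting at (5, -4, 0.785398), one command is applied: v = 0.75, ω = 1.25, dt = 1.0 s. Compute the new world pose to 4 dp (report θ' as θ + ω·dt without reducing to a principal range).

θ' = 0.7854 + 1.25·1.0 = 2.0354
R = v/ω = 0.75/1.25 = 0.6000
x' = 5 + 0.6000·(sin 2.0354 − sin 0.7854) = 5.1121
y' = -4 − 0.6000·(cos 2.0354 − cos 0.7854) = -3.3069

(5.1121, -3.3069, 2.0354)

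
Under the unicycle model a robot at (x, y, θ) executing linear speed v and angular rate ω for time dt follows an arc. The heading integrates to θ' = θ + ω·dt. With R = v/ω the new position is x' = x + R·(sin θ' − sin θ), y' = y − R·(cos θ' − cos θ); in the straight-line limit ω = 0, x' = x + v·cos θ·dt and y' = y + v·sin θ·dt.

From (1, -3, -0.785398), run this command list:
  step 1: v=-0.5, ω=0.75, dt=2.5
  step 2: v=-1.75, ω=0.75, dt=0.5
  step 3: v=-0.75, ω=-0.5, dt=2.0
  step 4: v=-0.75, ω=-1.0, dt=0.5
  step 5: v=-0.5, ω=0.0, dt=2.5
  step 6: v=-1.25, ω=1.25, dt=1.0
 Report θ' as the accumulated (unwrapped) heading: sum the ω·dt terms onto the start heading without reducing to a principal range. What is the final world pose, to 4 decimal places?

(-3.7181, -5.8629, 1.2146)

step 1: θ'=1.0896 (R=-0.6667) → pose (-0.0624, -3.1628, 1.0896)
step 2: θ'=1.4646 (R=-2.3333) → pose (-0.3142, -3.9955, 1.4646)
step 3: θ'=0.4646 (R=1.5000) → pose (-1.1336, -5.1775, 0.4646)
step 4: θ'=-0.0354 (R=0.7500) → pose (-1.4962, -5.2565, -0.0354)
step 5: θ'=-0.0354 (straight) → pose (-2.7454, -5.2123, -0.0354)
step 6: θ'=1.2146 (R=-1.0000) → pose (-3.7181, -5.8629, 1.2146)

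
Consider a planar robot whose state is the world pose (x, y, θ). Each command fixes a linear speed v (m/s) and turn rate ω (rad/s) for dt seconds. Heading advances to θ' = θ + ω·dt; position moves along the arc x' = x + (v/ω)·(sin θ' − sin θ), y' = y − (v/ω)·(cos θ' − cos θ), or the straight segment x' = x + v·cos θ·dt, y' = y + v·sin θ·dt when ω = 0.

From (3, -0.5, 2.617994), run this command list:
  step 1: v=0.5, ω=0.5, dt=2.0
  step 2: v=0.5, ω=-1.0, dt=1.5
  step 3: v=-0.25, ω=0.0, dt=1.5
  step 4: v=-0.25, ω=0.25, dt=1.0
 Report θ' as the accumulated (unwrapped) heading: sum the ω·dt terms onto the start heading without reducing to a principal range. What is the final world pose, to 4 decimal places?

step 1: θ'=3.6180 (R=1.0000) → pose (2.0414, -0.4774, 3.6180)
step 2: θ'=2.1180 (R=-0.5000) → pose (1.3851, -0.2932, 2.1180)
step 3: θ'=2.1180 (straight) → pose (1.5802, -0.6134, 2.1180)
step 4: θ'=2.3680 (R=-1.0000) → pose (1.7355, -0.8085, 2.3680)

(1.7355, -0.8085, 2.3680)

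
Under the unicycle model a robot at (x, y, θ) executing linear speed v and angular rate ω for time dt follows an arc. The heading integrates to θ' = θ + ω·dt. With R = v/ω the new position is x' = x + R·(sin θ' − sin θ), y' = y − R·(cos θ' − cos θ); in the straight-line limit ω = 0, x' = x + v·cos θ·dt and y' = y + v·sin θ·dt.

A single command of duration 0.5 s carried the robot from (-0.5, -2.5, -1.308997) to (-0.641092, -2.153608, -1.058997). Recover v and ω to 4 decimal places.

Δθ = -1.058997 − -1.308997 = 0.250000
ω = Δθ/dt = 0.250000/0.5 = 0.5000
R = −Δy/(cos θ' − cos θ) = -1.5000
v = R·ω = -1.5000·0.5000 = -0.7500

v = -0.7500, ω = 0.5000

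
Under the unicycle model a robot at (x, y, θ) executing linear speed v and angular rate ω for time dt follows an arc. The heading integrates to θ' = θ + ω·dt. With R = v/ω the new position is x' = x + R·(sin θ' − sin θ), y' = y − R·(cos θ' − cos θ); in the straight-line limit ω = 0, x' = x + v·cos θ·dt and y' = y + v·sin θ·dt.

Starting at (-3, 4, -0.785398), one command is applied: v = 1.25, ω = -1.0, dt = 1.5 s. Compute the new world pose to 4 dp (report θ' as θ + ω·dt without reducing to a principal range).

(-2.9397, 2.2970, -2.2854)

θ' = -0.7854 + -1.0·1.5 = -2.2854
R = v/ω = 1.25/-1.0 = -1.2500
x' = -3 + -1.2500·(sin -2.2854 − sin -0.7854) = -2.9397
y' = 4 − -1.2500·(cos -2.2854 − cos -0.7854) = 2.2970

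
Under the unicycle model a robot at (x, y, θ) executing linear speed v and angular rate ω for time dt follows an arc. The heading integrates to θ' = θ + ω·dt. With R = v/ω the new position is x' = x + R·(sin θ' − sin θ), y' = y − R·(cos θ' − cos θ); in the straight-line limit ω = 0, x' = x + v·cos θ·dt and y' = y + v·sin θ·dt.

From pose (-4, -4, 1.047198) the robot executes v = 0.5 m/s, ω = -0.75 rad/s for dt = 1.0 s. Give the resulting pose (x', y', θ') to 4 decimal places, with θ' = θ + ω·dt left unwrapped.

(-3.6179, -3.6959, 0.2972)

θ' = 1.0472 + -0.75·1.0 = 0.2972
R = v/ω = 0.5/-0.75 = -0.6667
x' = -4 + -0.6667·(sin 0.2972 − sin 1.0472) = -3.6179
y' = -4 − -0.6667·(cos 0.2972 − cos 1.0472) = -3.6959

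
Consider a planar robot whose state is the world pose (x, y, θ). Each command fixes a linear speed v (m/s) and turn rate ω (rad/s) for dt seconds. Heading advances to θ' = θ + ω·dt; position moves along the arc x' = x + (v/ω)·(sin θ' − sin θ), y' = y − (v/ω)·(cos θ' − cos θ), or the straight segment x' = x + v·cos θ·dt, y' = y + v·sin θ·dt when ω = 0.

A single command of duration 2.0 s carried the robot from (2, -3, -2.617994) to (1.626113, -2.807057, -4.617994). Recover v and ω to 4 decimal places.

Δθ = -4.617994 − -2.617994 = -2.000000
ω = Δθ/dt = -2.000000/2.0 = -1.0000
R = Δx/(sin θ' − sin θ) = -0.2500
v = R·ω = -0.2500·-1.0000 = 0.2500

v = 0.2500, ω = -1.0000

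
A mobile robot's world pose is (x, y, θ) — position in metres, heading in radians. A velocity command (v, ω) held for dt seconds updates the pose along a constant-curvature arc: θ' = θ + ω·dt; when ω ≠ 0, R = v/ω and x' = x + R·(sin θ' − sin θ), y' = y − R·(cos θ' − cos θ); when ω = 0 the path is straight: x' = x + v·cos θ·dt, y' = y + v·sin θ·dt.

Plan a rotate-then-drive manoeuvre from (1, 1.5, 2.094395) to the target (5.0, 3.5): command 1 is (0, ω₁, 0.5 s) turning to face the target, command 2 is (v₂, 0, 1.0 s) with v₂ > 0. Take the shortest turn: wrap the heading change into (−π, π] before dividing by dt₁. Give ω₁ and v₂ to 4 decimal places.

ω₁ = -3.2615, v₂ = 4.4721

heading to target = atan2(3.5−1.5, 5−1) = 0.4636
Δθ = wrap(0.4636 − 2.0944) = -1.6307; ω₁ = Δθ/dt₁ = -3.2615
distance = √((5−1)² + (3.5−1.5)²) = 4.4721; v₂ = distance/dt₂ = 4.4721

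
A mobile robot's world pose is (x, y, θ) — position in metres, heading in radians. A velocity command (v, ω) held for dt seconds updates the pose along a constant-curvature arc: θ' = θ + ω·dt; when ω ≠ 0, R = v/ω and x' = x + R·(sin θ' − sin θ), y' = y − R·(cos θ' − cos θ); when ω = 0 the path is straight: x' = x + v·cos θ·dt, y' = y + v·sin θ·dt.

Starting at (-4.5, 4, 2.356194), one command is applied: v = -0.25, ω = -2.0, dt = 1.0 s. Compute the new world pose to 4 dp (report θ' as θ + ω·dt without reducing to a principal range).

(-4.5448, 3.7945, 0.3562)

θ' = 2.3562 + -2.0·1.0 = 0.3562
R = v/ω = -0.25/-2.0 = 0.1250
x' = -4.5 + 0.1250·(sin 0.3562 − sin 2.3562) = -4.5448
y' = 4 − 0.1250·(cos 0.3562 − cos 2.3562) = 3.7945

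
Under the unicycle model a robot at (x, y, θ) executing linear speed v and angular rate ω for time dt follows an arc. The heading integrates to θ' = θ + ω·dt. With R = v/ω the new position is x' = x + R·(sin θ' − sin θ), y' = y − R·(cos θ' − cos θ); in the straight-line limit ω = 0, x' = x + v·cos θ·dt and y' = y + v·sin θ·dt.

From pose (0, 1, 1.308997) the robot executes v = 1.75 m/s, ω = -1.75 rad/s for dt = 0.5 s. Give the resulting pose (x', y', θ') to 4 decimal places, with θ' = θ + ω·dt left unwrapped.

(0.5454, 1.6485, 0.4340)

θ' = 1.3090 + -1.75·0.5 = 0.4340
R = v/ω = 1.75/-1.75 = -1.0000
x' = 0 + -1.0000·(sin 0.4340 − sin 1.3090) = 0.5454
y' = 1 − -1.0000·(cos 0.4340 − cos 1.3090) = 1.6485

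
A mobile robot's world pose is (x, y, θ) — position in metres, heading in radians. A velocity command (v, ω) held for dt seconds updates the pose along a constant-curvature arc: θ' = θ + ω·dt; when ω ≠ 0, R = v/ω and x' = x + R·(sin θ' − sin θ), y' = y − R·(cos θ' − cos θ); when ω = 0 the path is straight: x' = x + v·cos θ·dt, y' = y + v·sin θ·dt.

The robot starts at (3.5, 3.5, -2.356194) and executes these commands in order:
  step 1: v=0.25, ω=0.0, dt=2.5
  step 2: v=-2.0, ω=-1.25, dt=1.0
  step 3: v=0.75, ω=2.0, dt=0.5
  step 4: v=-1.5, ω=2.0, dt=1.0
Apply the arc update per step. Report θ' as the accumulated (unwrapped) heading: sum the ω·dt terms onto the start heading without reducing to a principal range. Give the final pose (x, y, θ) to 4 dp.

(4.5917, 4.6058, -0.6062)

step 1: θ'=-2.3562 (straight) → pose (3.0581, 3.0581, -2.3562)
step 2: θ'=-3.6062 (R=1.6000) → pose (4.9063, 3.3571, -3.6062)
step 3: θ'=-2.6062 (R=0.3750) → pose (4.5470, 3.3444, -2.6062)
step 4: θ'=-0.6062 (R=-0.7500) → pose (4.5917, 4.6058, -0.6062)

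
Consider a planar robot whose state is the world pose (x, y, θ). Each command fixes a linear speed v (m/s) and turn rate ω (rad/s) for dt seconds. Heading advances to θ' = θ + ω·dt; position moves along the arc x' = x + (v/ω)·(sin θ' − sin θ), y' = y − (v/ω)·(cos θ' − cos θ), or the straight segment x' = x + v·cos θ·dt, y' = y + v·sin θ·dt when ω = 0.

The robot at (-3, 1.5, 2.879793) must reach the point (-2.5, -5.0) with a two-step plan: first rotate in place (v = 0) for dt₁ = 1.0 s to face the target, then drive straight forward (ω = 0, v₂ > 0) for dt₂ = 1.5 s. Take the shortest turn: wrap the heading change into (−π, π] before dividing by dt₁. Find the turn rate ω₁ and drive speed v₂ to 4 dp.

heading to target = atan2(-5−1.5, -2.5−-3) = -1.4940
Δθ = wrap(-1.4940 − 2.8798) = 1.9094; ω₁ = Δθ/dt₁ = 1.9094
distance = √((-2.5−-3)² + (-5−1.5)²) = 6.5192; v₂ = distance/dt₂ = 4.3461

ω₁ = 1.9094, v₂ = 4.3461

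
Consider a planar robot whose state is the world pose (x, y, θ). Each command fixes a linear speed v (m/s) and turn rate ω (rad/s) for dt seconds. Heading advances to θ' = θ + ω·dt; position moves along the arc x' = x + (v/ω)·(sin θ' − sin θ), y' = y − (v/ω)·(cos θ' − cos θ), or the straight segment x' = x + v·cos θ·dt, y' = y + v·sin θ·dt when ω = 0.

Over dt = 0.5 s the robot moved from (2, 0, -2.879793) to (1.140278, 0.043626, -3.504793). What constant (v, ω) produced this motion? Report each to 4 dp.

v = 1.7500, ω = -1.2500

Δθ = -3.504793 − -2.879793 = -0.625000
ω = Δθ/dt = -0.625000/0.5 = -1.2500
R = Δx/(sin θ' − sin θ) = -1.4000
v = R·ω = -1.4000·-1.2500 = 1.7500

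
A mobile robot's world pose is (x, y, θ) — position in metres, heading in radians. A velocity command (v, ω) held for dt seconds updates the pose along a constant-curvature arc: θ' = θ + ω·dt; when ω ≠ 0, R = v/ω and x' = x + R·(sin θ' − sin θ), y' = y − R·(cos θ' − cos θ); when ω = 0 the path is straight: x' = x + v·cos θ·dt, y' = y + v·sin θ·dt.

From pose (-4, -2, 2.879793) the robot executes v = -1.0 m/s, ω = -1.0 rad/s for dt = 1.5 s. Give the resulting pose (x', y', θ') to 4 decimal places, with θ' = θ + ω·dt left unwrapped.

(-3.2770, -3.1558, 1.3798)

θ' = 2.8798 + -1.0·1.5 = 1.3798
R = v/ω = -1.0/-1.0 = 1.0000
x' = -4 + 1.0000·(sin 1.3798 − sin 2.8798) = -3.2770
y' = -2 − 1.0000·(cos 1.3798 − cos 2.8798) = -3.1558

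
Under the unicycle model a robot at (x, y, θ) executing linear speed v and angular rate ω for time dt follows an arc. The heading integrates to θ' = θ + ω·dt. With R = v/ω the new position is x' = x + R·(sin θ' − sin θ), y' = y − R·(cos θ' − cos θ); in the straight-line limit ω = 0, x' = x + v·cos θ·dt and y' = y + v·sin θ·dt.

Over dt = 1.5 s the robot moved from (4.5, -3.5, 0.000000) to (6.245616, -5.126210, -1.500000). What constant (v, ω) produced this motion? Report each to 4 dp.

v = 1.7500, ω = -1.0000

Δθ = -1.500000 − 0.000000 = -1.500000
ω = Δθ/dt = -1.500000/1.5 = -1.0000
R = Δx/(sin θ' − sin θ) = -1.7500
v = R·ω = -1.7500·-1.0000 = 1.7500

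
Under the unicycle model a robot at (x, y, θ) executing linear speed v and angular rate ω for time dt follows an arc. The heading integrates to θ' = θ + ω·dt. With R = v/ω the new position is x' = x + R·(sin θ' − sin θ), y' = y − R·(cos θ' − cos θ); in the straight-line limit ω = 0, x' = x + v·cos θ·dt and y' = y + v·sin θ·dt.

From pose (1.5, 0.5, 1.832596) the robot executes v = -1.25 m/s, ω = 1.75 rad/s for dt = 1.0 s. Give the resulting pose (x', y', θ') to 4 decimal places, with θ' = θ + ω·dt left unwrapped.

θ' = 1.8326 + 1.75·1.0 = 3.5826
R = v/ω = -1.25/1.75 = -0.7143
x' = 1.5 + -0.7143·(sin 3.5826 − sin 1.8326) = 2.4948
y' = 0.5 − -0.7143·(cos 3.5826 − cos 1.8326) = 0.0389

(2.4948, 0.0389, 3.5826)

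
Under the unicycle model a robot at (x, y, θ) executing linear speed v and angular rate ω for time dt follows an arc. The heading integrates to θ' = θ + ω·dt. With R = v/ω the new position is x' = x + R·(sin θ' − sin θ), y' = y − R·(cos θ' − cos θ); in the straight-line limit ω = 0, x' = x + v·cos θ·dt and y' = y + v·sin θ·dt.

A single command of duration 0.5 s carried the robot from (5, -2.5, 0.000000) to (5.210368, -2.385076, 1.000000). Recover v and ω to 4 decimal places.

Δθ = 1.000000 − 0.000000 = 1.000000
ω = Δθ/dt = 1.000000/0.5 = 2.0000
R = Δx/(sin θ' − sin θ) = 0.2500
v = R·ω = 0.2500·2.0000 = 0.5000

v = 0.5000, ω = 2.0000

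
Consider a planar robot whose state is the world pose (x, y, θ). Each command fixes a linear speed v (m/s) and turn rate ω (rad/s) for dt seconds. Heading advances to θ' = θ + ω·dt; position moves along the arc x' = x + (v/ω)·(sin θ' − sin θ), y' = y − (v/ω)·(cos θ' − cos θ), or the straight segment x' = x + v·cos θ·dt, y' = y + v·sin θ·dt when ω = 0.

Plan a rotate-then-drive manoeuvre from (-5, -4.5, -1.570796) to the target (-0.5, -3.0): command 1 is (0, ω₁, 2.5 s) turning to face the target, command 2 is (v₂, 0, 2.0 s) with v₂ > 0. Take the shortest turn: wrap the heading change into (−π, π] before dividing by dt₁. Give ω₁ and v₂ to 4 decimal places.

heading to target = atan2(-3−-4.5, -0.5−-5) = 0.3218
Δθ = wrap(0.3218 − -1.5708) = 1.8925; ω₁ = Δθ/dt₁ = 0.7570
distance = √((-0.5−-5)² + (-3−-4.5)²) = 4.7434; v₂ = distance/dt₂ = 2.3717

ω₁ = 0.7570, v₂ = 2.3717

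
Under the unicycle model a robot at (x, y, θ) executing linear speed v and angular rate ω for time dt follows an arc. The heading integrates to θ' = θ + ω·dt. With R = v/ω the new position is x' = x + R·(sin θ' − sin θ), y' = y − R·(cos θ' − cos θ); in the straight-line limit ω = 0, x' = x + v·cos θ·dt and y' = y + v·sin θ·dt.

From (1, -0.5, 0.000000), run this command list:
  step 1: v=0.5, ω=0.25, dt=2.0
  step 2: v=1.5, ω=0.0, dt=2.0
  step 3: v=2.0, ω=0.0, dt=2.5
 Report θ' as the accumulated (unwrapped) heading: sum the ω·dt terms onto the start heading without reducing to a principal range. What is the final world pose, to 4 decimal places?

(8.9795, 3.5802, 0.5000)

step 1: θ'=0.5000 (R=2.0000) → pose (1.9589, -0.2552, 0.5000)
step 2: θ'=0.5000 (straight) → pose (4.5916, 1.1831, 0.5000)
step 3: θ'=0.5000 (straight) → pose (8.9795, 3.5802, 0.5000)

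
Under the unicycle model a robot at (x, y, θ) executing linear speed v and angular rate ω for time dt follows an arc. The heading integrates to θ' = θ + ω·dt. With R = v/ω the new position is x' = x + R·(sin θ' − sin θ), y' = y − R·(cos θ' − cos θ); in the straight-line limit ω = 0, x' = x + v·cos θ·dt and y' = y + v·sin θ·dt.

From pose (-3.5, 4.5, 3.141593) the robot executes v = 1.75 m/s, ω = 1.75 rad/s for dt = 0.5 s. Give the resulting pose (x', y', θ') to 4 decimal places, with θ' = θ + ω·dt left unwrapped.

(-4.2675, 4.1410, 4.0166)

θ' = 3.1416 + 1.75·0.5 = 4.0166
R = v/ω = 1.75/1.75 = 1.0000
x' = -3.5 + 1.0000·(sin 4.0166 − sin 3.1416) = -4.2675
y' = 4.5 − 1.0000·(cos 4.0166 − cos 3.1416) = 4.1410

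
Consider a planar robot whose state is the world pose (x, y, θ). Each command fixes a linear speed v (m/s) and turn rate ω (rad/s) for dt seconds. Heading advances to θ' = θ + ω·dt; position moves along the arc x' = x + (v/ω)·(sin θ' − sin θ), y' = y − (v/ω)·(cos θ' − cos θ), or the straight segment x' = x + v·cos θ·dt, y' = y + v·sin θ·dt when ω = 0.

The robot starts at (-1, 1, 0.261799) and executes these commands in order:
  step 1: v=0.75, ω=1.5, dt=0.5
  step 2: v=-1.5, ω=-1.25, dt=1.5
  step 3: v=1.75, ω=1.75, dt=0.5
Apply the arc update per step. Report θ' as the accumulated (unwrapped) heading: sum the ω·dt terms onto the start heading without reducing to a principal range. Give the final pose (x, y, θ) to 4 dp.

step 1: θ'=1.0118 (R=0.5000) → pose (-0.7055, 1.2178, 1.0118)
step 2: θ'=-0.8632 (R=1.2000) → pose (-2.6348, 1.0742, -0.8632)
step 3: θ'=0.0118 (R=1.0000) → pose (-1.8630, 0.7243, 0.0118)

(-1.8630, 0.7243, 0.0118)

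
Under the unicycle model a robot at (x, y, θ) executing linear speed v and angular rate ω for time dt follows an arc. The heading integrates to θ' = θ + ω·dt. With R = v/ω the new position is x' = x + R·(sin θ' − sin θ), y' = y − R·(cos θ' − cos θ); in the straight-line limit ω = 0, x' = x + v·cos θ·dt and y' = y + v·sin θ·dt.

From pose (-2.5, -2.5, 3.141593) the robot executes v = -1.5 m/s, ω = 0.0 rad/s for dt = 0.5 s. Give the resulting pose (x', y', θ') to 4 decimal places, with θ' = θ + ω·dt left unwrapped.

θ' = 3.1416 + 0.0·0.5 = 3.1416
ω = 0 → straight: x' = -2.5 + -1.5·cos(3.1416)·0.5 = -1.7500
y' = -2.5 + -1.5·sin(3.1416)·0.5 = -2.5000

(-1.7500, -2.5000, 3.1416)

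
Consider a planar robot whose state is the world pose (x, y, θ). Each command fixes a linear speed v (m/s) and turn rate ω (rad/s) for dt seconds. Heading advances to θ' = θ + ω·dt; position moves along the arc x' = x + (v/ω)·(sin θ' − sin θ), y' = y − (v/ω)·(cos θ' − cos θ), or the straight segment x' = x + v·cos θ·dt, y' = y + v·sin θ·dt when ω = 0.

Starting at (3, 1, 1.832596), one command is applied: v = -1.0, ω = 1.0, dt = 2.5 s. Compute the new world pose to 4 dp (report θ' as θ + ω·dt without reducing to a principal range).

θ' = 1.8326 + 1.0·2.5 = 4.3326
R = v/ω = -1.0/1.0 = -1.0000
x' = 3 + -1.0000·(sin 4.3326 − sin 1.8326) = 4.8947
y' = 1 − -1.0000·(cos 4.3326 − cos 1.8326) = 0.8881

(4.8947, 0.8881, 4.3326)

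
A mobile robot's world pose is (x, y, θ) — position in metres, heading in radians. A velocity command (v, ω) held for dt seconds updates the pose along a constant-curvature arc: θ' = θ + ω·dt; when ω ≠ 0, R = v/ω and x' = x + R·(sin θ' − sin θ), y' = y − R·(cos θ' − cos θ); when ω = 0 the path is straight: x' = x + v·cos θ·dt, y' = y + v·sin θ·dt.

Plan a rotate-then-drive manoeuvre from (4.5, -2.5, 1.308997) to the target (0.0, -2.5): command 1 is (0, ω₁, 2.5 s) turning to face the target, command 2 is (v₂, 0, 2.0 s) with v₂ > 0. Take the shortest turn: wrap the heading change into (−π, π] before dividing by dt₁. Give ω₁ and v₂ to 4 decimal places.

heading to target = atan2(-2.5−-2.5, 0−4.5) = 3.1416
Δθ = wrap(3.1416 − 1.3090) = 1.8326; ω₁ = Δθ/dt₁ = 0.7330
distance = √((0−4.5)² + (-2.5−-2.5)²) = 4.5000; v₂ = distance/dt₂ = 2.2500

ω₁ = 0.7330, v₂ = 2.2500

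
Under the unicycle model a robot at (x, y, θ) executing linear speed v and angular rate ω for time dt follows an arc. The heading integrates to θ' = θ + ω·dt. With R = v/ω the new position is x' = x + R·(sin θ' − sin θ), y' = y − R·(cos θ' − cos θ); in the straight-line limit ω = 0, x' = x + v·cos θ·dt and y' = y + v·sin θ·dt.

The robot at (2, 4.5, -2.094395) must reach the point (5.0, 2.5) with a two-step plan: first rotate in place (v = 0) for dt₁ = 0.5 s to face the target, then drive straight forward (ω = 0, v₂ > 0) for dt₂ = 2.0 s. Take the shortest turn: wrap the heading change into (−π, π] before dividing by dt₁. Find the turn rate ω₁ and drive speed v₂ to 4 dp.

heading to target = atan2(2.5−4.5, 5−2) = -0.5880
Δθ = wrap(-0.5880 − -2.0944) = 1.5064; ω₁ = Δθ/dt₁ = 3.0128
distance = √((5−2)² + (2.5−4.5)²) = 3.6056; v₂ = distance/dt₂ = 1.8028

ω₁ = 3.0128, v₂ = 1.8028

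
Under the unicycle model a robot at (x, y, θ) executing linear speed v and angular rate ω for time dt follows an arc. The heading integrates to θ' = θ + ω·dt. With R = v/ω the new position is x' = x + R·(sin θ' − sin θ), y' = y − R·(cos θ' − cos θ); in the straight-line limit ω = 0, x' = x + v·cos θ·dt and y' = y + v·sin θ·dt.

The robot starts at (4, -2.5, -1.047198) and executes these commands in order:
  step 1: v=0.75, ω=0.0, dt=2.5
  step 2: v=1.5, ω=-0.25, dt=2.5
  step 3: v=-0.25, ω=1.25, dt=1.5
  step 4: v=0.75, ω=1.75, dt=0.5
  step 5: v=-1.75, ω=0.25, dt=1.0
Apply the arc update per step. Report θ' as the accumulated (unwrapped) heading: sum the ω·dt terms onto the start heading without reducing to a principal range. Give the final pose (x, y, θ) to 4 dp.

step 1: θ'=-1.0472 (straight) → pose (4.9375, -4.1238, -1.0472)
step 2: θ'=-1.6722 (R=-6.0000) → pose (5.7105, -7.7312, -1.6722)
step 3: θ'=0.2028 (R=-0.2000) → pose (5.4713, -7.5150, 0.2028)
step 4: θ'=1.0778 (R=0.4286) → pose (5.7625, -7.2981, 1.0778)
step 5: θ'=1.3278 (R=-7.0000) → pose (5.1346, -8.9266, 1.3278)

(5.1346, -8.9266, 1.3278)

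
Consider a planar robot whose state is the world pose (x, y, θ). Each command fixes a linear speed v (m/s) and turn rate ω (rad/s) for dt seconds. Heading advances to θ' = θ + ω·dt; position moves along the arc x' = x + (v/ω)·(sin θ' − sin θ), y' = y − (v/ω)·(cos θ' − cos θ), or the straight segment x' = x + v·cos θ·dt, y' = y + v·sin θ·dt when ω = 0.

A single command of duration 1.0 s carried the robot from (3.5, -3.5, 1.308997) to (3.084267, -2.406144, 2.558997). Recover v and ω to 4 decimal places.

v = 1.2500, ω = 1.2500

Δθ = 2.558997 − 1.308997 = 1.250000
ω = Δθ/dt = 1.250000/1.0 = 1.2500
R = −Δy/(cos θ' − cos θ) = 1.0000
v = R·ω = 1.0000·1.2500 = 1.2500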